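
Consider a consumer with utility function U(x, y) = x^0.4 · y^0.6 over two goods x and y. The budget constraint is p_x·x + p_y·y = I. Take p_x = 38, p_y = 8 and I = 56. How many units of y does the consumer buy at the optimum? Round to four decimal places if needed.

y* = 4.2

Tangency: MRS = (2/3)·y/x = p_x/p_y.
So 0.4·p_y·y = 0.6·p_x·x; combined with the budget, a share 0.4 of income goes to x.
Demand: x*(p_x,p_y,I) = 0.4·I/p_x and y* = 0.6·I/p_y.
At p_x=38, p_y=8, I=56: y* = 0.6·56/8 = 4.2.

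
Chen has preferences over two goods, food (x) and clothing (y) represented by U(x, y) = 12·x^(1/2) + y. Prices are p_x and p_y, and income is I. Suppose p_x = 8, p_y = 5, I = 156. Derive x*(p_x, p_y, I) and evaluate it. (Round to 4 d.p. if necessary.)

Set MRS = p_x/p_y: 6·x^(−1/2) = p_x/p_y.
Solve: √x = 6·p_y/p_x, so x*(p_x,p_y) = (6·p_y/p_x)², and y* = (I − p_x·x*)/p_y.
Plugging in: x* = (6·5/8)² = 14.0625.

x* = 14.0625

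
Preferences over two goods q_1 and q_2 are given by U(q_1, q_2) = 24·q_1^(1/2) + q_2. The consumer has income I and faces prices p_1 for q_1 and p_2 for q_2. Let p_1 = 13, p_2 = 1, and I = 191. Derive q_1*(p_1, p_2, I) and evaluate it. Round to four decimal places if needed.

Set MRS = p_1/p_2: 12·q_1^(−1/2) = p_1/p_2.
Solve: √q_1 = 12·p_2/p_1, so q_1*(p_1,p_2) = (12·p_2/p_1)², and q_2* = (I − p_1·q_1*)/p_2.
Plugging in: q_1* = (12·1/13)² = 0.8521.

q_1* = 0.8521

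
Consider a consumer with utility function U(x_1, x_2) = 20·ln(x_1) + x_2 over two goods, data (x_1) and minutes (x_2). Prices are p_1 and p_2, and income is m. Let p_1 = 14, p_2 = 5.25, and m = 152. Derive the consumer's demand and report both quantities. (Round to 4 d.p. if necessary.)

x_1* = 7.5, x_2* = 8.9524

So x_1*(p_1,p_2) = 20·p_2/p_1, independent of income; and x_2* = (m − 20·p_2)/p_2.
At the given prices: x_1* = 20·5.25/14 = 7.5, and x_2* = 8.9524.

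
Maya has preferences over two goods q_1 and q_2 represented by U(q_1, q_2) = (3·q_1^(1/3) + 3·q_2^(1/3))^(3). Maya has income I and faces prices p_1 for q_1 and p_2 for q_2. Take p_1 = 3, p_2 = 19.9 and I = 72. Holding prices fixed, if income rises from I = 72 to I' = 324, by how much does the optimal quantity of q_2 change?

Δq_2* = 3.5417

From the CES first-order condition, (q_2/q_1)^(2/3) = p_1/p_2.
Hence q_2/q_1 = (p_1/p_2)^(1/(2/3)), i.e. raised to the 1.5 power.
With the ratio pinned down, the budget gives q_1* = I/(p_1 + p_2·(q_2/q_1)) and q_2* = (q_2/q_1)·q_1*.
Numerically q_2/q_1 = 0.058533, so q_1* = 72/(3 + 19.9·0.058533) = 17.2877 and q_2* = 0.058533·17.2877 = 1.0119.
At I' = 324: q_2* = 4.5536. Change: 4.5536 − 1.0119 = 3.5417.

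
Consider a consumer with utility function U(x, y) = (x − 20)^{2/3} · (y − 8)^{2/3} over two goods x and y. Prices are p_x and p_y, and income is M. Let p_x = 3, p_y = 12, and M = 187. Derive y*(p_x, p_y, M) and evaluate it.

y* = 9.2917

MRS = (y−8)/(x−20). Tangency with p_x/p_y gives y−8 = (p_x/p_y)·(x−20).
Substituting into the budget: x* = 20 + 0.5·(M − 20·p_x − 8·p_y)/p_x, and y* = 8 + 0.5·(…)/p_y.
Discretionary income = 187 − 20·3 − 8·12 = 31; y* = 8 + 0.5·31/12 = 9.2917.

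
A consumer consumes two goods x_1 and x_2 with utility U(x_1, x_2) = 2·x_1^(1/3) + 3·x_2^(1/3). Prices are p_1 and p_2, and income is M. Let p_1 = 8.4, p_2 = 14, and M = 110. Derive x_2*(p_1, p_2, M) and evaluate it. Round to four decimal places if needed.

x_2* = 4.6144

MRS = MU_x_1/MU_x_2 = (2/3)·(x_2/x_1)^(2/3). Set equal to p_1/p_2.
Solve for the ratio: x_2/x_1 = [(3/2)·p_1/p_2]^(1.5).
With the ratio pinned down, the budget gives x_1* = M/(p_1 + p_2·(x_2/x_1)) and x_2* = (x_2/x_1)·x_1*.
Numerically x_2/x_1 = 0.853815, so x_1* = 110/(8.4 + 14·0.853815) = 5.4045 and x_2* = 0.853815·5.4045 = 4.6144.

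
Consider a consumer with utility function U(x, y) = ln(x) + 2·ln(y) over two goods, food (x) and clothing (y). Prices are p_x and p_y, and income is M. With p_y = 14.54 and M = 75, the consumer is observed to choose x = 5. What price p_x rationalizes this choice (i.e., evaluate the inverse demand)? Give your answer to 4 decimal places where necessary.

Tangency: MRS = (1/2)·y/x = p_x/p_y.
Rearranging, p_y·y = 2·p_x·x. Substituting into the budget gives p_x·x·(1 + 2) = M.
Demand: x*(p_x,p_y,M) = 1/3·M/p_x and y* = 2/3·M/p_y.
Set x* = 5 in the demand function and solve for p_x: p_x = 5.

p_x = 5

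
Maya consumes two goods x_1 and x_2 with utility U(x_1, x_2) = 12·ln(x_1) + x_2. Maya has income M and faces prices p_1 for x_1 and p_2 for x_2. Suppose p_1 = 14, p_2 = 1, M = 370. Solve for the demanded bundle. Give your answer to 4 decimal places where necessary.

x_1* = 0.8571, x_2* = 358

MU_x_1 = 12/x_1, MU_x_2 = 1. Tangency: 12/x_1 = p_1/p_2.
So x_1*(p_1,p_2) = 12·p_2/p_1, independent of income; and x_2* = (M − 12·p_2)/p_2.
At the given prices: x_1* = 12·1/14 = 0.8571, and x_2* = 358.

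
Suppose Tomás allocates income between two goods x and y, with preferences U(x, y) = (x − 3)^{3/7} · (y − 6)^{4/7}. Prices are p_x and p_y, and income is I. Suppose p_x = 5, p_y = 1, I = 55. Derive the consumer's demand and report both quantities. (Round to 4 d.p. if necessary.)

x* = 5.9143, y* = 25.4286

Discretionary income = 55 − 3·5 − 6·1 = 34; x* = 3 + 3/7·34/5 = 5.9143; y* = 6 + 4/7·34/1 = 25.4286.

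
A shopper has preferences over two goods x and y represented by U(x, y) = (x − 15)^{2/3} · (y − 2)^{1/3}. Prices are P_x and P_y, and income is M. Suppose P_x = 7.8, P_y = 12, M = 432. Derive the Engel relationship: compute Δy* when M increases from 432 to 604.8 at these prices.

Δy* = 4.8

After buying the subsistence bundle (15, 2), a share 2/3 of the remaining income goes to x: x* = 15 + 2/3·(M − 15P_x − 2P_y)/P_x.
Discretionary income = 432 − 15·7.8 − 2·12 = 291; y* = 2 + 1/3·291/12 = 10.0833.
At M' = 604.8: y* = 14.8833. Change: 14.8833 − 10.0833 = 4.8.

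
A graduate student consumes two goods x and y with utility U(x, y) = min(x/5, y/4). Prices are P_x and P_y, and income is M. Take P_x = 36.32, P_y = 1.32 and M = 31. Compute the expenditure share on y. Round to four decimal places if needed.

With perfect complements, no substitution: consume in ratio x:y = 5:4.
Budget: P_x·x + P_y·(4/5)·x = M, so (5·P_x + 4·P_y)·x = 5·M.
Demand: x*(P_x,P_y,M) = 5·M/(5·P_x + 4·P_y), y* = 4·M/(5·P_x + 4·P_y).
Here 5·36.32 + 4·1.32 = 186.88, giving x* = 0.8294 and y* = 0.6635.
Expenditure on y: 1.32·0.6635 = 0.8759; share = 0.0283.

share on y = 0.0283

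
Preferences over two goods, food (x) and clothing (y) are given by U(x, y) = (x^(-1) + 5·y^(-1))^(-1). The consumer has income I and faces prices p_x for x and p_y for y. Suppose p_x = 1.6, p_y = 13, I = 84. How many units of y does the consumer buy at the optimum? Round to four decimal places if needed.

MRS = MU_x/MU_y = (1/5)·(y/x)^(2). Set equal to p_x/p_y.
Solve for the ratio: y/x = [5·p_x/p_y]^(0.5).
Substitute y = (y/x)·x into the budget: x* = I/(p_x + p_y·(y/x)).
Numerically y/x = 0.784465, so x* = 84/(1.6 + 13·0.784465) = 7.1198 and y* = 0.784465·7.1198 = 5.5853.

y* = 5.5853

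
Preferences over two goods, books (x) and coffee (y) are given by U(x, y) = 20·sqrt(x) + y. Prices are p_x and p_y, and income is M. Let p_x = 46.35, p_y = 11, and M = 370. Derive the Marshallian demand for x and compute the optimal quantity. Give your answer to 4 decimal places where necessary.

Solve: √x = 10·p_y/p_x, so x*(p_x,p_y) = (10·p_y/p_x)², and y* = (M − p_x·x*)/p_y.
Plugging in: x* = (10·11/46.35)² = 5.6323.

x* = 5.6323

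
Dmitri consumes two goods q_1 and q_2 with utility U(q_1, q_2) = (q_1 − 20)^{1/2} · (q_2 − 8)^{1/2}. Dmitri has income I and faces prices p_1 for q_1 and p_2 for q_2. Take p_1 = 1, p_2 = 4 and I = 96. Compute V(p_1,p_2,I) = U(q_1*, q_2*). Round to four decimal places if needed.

Let q_1' = q_1−20, q_2' = q_2−8. MRS = q_2'/q_1' = p_1/p_2.
After buying the subsistence bundle (20, 8), a share 0.5 of the remaining income goes to q_1: q_1* = 20 + 0.5·(I − 20p_1 − 8p_2)/p_1.
Discretionary income = 96 − 20·1 − 8·4 = 44; q_1* = 20 + 0.5·44/1 = 42; q_2* = 8 + 0.5·44/4 = 13.5.
Utility at the optimum: U(42, 13.5) = 11.

V = 11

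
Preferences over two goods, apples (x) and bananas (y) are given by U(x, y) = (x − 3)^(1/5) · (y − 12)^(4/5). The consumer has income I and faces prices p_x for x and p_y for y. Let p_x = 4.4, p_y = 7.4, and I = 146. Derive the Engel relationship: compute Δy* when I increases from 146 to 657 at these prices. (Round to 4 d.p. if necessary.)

This is Cobb-Douglas in (x−3, y−12): tangency gives 0.2·p_y·(y−12) = 0.8·p_x·(x−3).
After buying the subsistence bundle (3, 12), a share 0.2 of the remaining income goes to x: x* = 3 + 0.2·(I − 3p_x − 12p_y)/p_x.
Discretionary income = 146 − 3·4.4 − 12·7.4 = 44; y* = 12 + 0.8·44/7.4 = 16.7568.
At I' = 657: y* = 72. Change: 72 − 16.7568 = 55.2432.

Δy* = 55.2432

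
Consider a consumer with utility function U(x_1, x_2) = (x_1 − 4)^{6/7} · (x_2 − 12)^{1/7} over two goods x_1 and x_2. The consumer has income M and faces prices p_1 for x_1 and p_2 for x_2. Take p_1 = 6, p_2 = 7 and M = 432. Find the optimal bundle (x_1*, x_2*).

x_1* = 50.2857, x_2* = 18.6122

After buying the subsistence bundle (4, 12), a share 6/7 of the remaining income goes to x_1: x_1* = 4 + 6/7·(M − 4p_1 − 12p_2)/p_1.
Discretionary income = 432 − 4·6 − 12·7 = 324; x_1* = 4 + 6/7·324/6 = 50.2857; x_2* = 12 + 1/7·324/7 = 18.6122.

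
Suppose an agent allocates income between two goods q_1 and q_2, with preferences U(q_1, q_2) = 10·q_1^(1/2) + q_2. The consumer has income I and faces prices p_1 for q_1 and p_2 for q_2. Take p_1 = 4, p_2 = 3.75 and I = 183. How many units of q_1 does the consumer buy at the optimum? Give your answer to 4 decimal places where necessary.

q_1* = 21.9727

Utility is quasi-linear in q_2; the FOC for q_1 is 5/√q_1 = p_1/p_2.
Thus q_1* = (5·p_2/p_1)² — independent of I — with the rest of income spent on q_2.
Plugging in: q_1* = (5·3.75/4)² = 21.9727.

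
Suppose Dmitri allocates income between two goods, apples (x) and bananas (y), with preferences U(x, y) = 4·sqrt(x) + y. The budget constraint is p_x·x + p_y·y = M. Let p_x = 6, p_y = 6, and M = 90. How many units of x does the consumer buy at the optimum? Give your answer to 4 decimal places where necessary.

Set MRS = p_x/p_y: 2·x^(−1/2) = p_x/p_y.
Solve: √x = 2·p_y/p_x, so x*(p_x,p_y) = (2·p_y/p_x)², and y* = (M − p_x·x*)/p_y.
Plugging in: x* = (2·6/6)² = 4.

x* = 4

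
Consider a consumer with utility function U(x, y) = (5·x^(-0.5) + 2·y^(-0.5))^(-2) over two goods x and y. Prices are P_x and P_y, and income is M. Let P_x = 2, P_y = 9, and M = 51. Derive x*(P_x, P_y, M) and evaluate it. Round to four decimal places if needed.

x* = 13.4474

MRS = MU_x/MU_y = (5/2)·(y/x)^(1.5). Set equal to P_x/P_y.
Solve for the ratio: y/x = [(2/5)·P_x/P_y]^(2/3).
Substitute y = (y/x)·x into the budget: x* = M/(P_x + P_y·(y/x)).
Numerically y/x = 0.199174, so x* = 51/(2 + 9·0.199174) = 13.4474.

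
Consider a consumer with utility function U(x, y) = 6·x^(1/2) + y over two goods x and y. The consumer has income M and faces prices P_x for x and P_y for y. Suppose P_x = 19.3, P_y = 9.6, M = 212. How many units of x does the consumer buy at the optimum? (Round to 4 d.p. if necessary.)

x* = 2.2267

Plugging in: x* = (3·9.6/19.3)² = 2.2267.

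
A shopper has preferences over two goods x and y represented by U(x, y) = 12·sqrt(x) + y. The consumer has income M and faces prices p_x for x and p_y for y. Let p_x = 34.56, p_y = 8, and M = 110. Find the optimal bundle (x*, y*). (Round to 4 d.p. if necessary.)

Plugging in: x* = (6·8/34.56)² = 1.929, y* = 5.4167.

x* = 1.929, y* = 5.4167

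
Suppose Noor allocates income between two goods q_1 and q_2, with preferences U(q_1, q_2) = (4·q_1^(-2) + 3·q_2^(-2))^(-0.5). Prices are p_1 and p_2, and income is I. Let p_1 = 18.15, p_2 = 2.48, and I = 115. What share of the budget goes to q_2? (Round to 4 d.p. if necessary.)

share on q_2 = 0.1942

With the ratio pinned down, the budget gives q_1* = I/(p_1 + p_2·(q_2/q_1)) and q_2* = (q_2/q_1)·q_1*.
Numerically q_2/q_1 = 1.763987, so q_1* = 115/(18.15 + 2.48·1.763987) = 5.1055 and q_2* = 1.763987·5.1055 = 9.0061.
Expenditure on q_2: 2.48·9.0061 = 22.335; share = 0.1942.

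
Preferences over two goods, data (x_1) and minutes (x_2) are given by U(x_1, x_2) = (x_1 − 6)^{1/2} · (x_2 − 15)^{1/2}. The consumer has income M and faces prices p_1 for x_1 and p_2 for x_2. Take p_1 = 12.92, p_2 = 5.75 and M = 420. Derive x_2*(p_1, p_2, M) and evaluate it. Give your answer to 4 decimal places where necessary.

x_2* = 37.2809

MRS = (x_2−15)/(x_1−6). Tangency with p_1/p_2 gives x_2−15 = (p_1/p_2)·(x_1−6).
Substituting into the budget: x_1* = 6 + 0.5·(M − 6·p_1 − 15·p_2)/p_1, and x_2* = 15 + 0.5·(…)/p_2.
Discretionary income = 420 − 6·12.92 − 15·5.75 = 256.23; x_2* = 15 + 0.5·256.23/5.75 = 37.2809.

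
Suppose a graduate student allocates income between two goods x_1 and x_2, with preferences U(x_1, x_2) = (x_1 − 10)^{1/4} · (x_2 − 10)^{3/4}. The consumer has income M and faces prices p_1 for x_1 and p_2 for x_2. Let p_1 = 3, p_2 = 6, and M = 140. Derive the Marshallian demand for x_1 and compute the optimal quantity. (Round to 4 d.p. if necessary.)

x_1* = 14.1667

Let x_1' = x_1−10, x_2' = x_2−10. MRS = (1/3)·x_2'/x_1' = p_1/p_2.
After buying the subsistence bundle (10, 10), a share 0.25 of the remaining income goes to x_1: x_1* = 10 + 0.25·(M − 10p_1 − 10p_2)/p_1.
Discretionary income = 140 − 10·3 − 10·6 = 50; x_1* = 10 + 0.25·50/3 = 14.1667.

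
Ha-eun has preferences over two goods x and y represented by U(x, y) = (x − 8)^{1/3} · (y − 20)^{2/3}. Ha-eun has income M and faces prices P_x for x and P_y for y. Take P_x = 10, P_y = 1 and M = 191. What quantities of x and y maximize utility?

x* = 11.0333, y* = 80.6667

MRS = (1/2)·(y−20)/(x−8). Tangency with P_x/P_y gives y−20 = 2·(P_x/P_y)·(x−8).
After buying the subsistence bundle (8, 20), a share 1/3 of the remaining income goes to x: x* = 8 + 1/3·(M − 8P_x − 20P_y)/P_x.
Discretionary income = 191 − 8·10 − 20·1 = 91; x* = 8 + 1/3·91/10 = 11.0333; y* = 20 + 2/3·91/1 = 80.6667.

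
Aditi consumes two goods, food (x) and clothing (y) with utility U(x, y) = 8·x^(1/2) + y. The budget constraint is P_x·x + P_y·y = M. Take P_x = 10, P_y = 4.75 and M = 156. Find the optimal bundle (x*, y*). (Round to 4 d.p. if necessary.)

x* = 3.61, y* = 25.2421

Thus x* = (4·P_y/P_x)² — independent of M — with the rest of income spent on y.
Plugging in: x* = (4·4.75/10)² = 3.61, y* = 25.2421.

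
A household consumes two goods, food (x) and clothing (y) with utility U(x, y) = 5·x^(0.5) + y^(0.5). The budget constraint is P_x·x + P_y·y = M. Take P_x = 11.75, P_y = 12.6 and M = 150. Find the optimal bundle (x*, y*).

x* = 12.3069, y* = 0.4281

From the CES first-order condition, 5·(y/x)^(0.5) = P_x/P_y.
Solve for the ratio: y/x = [(1/5)·P_x/P_y]^(2).
Substitute y = (y/x)·x into the budget: x* = M/(P_x + P_y·(y/x)).
Numerically y/x = 0.034785, so x* = 150/(11.75 + 12.6·0.034785) = 12.3069 and y* = 0.034785·12.3069 = 0.4281.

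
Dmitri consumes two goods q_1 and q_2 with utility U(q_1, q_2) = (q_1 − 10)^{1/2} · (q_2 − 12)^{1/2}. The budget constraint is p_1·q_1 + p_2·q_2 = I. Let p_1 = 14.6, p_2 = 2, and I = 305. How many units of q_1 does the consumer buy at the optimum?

q_1* = 14.6233

MRS = (q_2−12)/(q_1−10). Tangency with p_1/p_2 gives q_2−12 = (p_1/p_2)·(q_1−10).
Substituting into the budget: q_1* = 10 + 0.5·(I − 10·p_1 − 12·p_2)/p_1, and q_2* = 12 + 0.5·(…)/p_2.
Discretionary income = 305 − 10·14.6 − 12·2 = 135; q_1* = 10 + 0.5·135/14.6 = 14.6233.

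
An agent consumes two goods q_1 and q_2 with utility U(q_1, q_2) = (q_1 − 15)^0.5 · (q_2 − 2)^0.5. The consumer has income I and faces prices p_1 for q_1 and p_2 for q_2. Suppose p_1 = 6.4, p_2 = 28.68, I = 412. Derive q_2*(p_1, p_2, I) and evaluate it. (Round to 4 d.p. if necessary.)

Let q_1' = q_1−15, q_2' = q_2−2. MRS = q_2'/q_1' = p_1/p_2.
After buying the subsistence bundle (15, 2), a share 0.5 of the remaining income goes to q_1: q_1* = 15 + 0.5·(I − 15p_1 − 2p_2)/p_1.
Discretionary income = 412 − 15·6.4 − 2·28.68 = 258.64; q_2* = 2 + 0.5·258.64/28.68 = 6.5091.

q_2* = 6.5091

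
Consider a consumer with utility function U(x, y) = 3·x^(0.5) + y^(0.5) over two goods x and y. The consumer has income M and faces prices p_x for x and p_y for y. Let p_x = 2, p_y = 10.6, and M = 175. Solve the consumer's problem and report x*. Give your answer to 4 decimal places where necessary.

x* = 85.7033

From the CES first-order condition, 3·(y/x)^(0.5) = p_x/p_y.
Hence y/x = ((1/3)·p_x/p_y)^(1/(0.5)), i.e. raised to the 2 power.
Substitute y = (y/x)·x into the budget: x* = M/(p_x + p_y·(y/x)).
Numerically y/x = 0.003956, so x* = 175/(2 + 10.6·0.003956) = 85.7033.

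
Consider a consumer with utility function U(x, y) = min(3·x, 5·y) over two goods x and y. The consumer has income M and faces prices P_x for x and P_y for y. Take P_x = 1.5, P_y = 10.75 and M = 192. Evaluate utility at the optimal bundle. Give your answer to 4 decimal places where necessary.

V = 72.4528

Demand: x*(P_x,P_y,M) = 5·M/(5·P_x + 3·P_y), y* = 3·M/(5·P_x + 3·P_y).
Here 5·1.5 + 3·10.75 = 39.75, giving x* = 24.1509 and y* = 14.4906.
Utility at the optimum: U(24.1509, 14.4906) = 72.4528.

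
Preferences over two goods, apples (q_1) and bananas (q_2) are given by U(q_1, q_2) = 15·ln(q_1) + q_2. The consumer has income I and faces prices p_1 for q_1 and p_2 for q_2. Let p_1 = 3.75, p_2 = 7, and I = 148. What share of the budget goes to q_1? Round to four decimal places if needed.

share on q_1 = 0.7095

MU_q_1 = 15/q_1, MU_q_2 = 1. Tangency: 15/q_1 = p_1/p_2.
So q_1*(p_1,p_2) = 15·p_2/p_1, independent of income; and q_2* = (I − 15·p_2)/p_2.
At the given prices: q_1* = 15·7/3.75 = 28, and q_2* = 6.1429.
Expenditure on q_1: 3.75·28 = 105; share = 0.7095.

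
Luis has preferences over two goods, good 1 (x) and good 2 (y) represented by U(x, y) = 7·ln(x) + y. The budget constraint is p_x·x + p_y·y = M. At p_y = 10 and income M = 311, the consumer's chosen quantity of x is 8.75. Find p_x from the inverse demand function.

MU_x = 7/x, MU_y = 1. Tangency: 7/x = p_x/p_y.
So x*(p_x,p_y) = 7·p_y/p_x, independent of income; and y* = (M − 7·p_y)/p_y.
Set x* = 8.75 in the demand function and solve for p_x: p_x = 8.

p_x = 8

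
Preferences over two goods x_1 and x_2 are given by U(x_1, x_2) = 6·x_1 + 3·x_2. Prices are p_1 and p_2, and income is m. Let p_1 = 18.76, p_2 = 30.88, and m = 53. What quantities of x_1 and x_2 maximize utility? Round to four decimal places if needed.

Perfect substitutes: compare marginal utility per dollar. 6/p_1 vs 3/p_2 → 0.3198 vs 0.0972.
x_1 gives more utility per dollar, so spend all income on x_1: x_1* = m/p_1, x_2* = 0.
Numerically: x_1* = 2.8252, x_2* = 0.

x_1* = 2.8252, x_2* = 0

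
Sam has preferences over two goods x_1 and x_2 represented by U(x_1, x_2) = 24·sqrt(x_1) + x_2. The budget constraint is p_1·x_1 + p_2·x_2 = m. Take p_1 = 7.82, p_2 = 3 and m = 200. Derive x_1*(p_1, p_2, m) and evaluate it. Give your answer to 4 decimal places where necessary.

Utility is quasi-linear in x_2; the FOC for x_1 is 12/√x_1 = p_1/p_2.
Thus x_1* = (12·p_2/p_1)² — independent of m — with the rest of income spent on x_2.
Plugging in: x_1* = (12·3/7.82)² = 21.193.

x_1* = 21.193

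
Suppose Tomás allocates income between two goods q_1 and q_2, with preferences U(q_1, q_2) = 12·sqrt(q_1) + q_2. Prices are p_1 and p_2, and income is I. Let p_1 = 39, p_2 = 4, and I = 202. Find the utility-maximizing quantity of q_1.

Utility is quasi-linear in q_2; the FOC for q_1 is 6/√q_1 = p_1/p_2.
Thus q_1* = (6·p_2/p_1)² — independent of I — with the rest of income spent on q_2.
Plugging in: q_1* = (6·4/39)² = 0.3787.

q_1* = 0.3787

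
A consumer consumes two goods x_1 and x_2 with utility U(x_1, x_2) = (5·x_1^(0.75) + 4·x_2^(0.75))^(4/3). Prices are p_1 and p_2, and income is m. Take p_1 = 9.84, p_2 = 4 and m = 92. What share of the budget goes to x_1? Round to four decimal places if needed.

Substitute x_2 = (x_2/x_1)·x_1 into the budget: x_1* = m/(p_1 + p_2·(x_2/x_1)).
Numerically x_2/x_1 = 15.000315, so x_1* = 92/(9.84 + 4·15.000315) = 1.3173 and x_2* = 15.000315·1.3173 = 19.7595.
Expenditure on x_1: 9.84·1.3173 = 12.962; share = 0.1409.

share on x_1 = 0.1409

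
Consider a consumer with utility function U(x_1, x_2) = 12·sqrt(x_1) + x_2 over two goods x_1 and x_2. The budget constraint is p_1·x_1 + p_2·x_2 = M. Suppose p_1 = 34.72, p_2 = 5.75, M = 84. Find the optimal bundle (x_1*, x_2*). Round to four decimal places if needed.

Set MRS = p_1/p_2: 6·x_1^(−1/2) = p_1/p_2.
Thus x_1* = (6·p_2/p_1)² — independent of M — with the rest of income spent on x_2.
Plugging in: x_1* = (6·5.75/34.72)² = 0.9874, x_2* = 8.6467.

x_1* = 0.9874, x_2* = 8.6467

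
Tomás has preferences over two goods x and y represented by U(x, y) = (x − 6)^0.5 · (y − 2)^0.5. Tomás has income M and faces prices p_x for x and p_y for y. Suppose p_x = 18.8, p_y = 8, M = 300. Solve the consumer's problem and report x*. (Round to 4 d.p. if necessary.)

x* = 10.5532

Discretionary income = 300 − 6·18.8 − 2·8 = 171.2; x* = 6 + 0.5·171.2/18.8 = 10.5532.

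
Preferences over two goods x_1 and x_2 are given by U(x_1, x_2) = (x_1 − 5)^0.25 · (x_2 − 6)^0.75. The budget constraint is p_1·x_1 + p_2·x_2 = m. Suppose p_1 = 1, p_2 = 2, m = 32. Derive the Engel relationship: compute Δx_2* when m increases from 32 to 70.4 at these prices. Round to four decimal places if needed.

This is Cobb-Douglas in (x_1−5, x_2−6): tangency gives 0.25·p_2·(x_2−6) = 0.75·p_1·(x_1−5).
Substituting into the budget: x_1* = 5 + 0.25·(m − 5·p_1 − 6·p_2)/p_1, and x_2* = 6 + 0.75·(…)/p_2.
Discretionary income = 32 − 5·1 − 6·2 = 15; x_2* = 6 + 0.75·15/2 = 11.625.
At m' = 70.4: x_2* = 26.025. Change: 26.025 − 11.625 = 14.4.

Δx_2* = 14.4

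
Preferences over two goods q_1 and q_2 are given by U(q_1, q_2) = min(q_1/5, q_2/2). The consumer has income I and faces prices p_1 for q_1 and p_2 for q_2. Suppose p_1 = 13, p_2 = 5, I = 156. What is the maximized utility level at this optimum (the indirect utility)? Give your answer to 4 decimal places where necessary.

Leontief preferences: the optimum is at the kink where q_1/5 = q_2/2, i.e. q_2 = (2/5)·q_1.
Budget: p_1·q_1 + p_2·(2/5)·q_1 = I, so (5·p_1 + 2·p_2)·q_1 = 5·I.
Demand: q_1*(p_1,p_2,I) = 5·I/(5·p_1 + 2·p_2), q_2* = 2·I/(5·p_1 + 2·p_2).
Here 5·13 + 2·5 = 75, giving q_1* = 10.4 and q_2* = 4.16.
Utility at the optimum: U(10.4, 4.16) = 2.08.

V = 2.08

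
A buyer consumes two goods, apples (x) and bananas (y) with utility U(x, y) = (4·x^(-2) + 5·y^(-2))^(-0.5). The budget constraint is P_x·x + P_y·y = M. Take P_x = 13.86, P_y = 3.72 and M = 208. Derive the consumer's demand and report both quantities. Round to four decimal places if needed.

x* = 10.3625, y* = 17.3052

MU_x ∝ 4·x^(-3), MU_y ∝ 5·y^(-3), so MRS = (4/5)·(y/x)^(3) = P_x/P_y.
Solve for the ratio: y/x = [(5/4)·P_x/P_y]^(1/3).
Substitute y = (y/x)·x into the budget: x* = M/(P_x + P_y·(y/x)).
Numerically y/x = 1.669976, so x* = 208/(13.86 + 3.72·1.669976) = 10.3625 and y* = 1.669976·10.3625 = 17.3052.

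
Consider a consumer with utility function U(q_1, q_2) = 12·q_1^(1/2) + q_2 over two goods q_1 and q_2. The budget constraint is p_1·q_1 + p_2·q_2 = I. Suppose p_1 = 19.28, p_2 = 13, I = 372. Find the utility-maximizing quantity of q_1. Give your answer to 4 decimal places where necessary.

q_1* = 16.3672

Solve: √q_1 = 6·p_2/p_1, so q_1*(p_1,p_2) = (6·p_2/p_1)², and q_2* = (I − p_1·q_1*)/p_2.
Plugging in: q_1* = (6·13/19.28)² = 16.3672.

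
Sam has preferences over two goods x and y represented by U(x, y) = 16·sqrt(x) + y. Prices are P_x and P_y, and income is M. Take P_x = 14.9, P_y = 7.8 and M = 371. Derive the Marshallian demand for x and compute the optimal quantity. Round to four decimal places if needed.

Utility is quasi-linear in y; the FOC for x is 8/√x = P_x/P_y.
Solve: √x = 8·P_y/P_x, so x*(P_x,P_y) = (8·P_y/P_x)², and y* = (M − P_x·x*)/P_y.
Plugging in: x* = (8·7.8/14.9)² = 17.5387.

x* = 17.5387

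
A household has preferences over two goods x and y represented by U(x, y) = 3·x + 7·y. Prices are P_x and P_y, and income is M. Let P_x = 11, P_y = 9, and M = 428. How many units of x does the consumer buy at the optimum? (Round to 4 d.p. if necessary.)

x* = 0

Perfect substitutes: compare marginal utility per dollar. 3/P_x vs 7/P_y → 0.2727 vs 0.7778.
y gives more utility per dollar, so spend all income on y: y* = M/P_y, x* = 0.
Numerically: x* = 0, y* = 47.5556.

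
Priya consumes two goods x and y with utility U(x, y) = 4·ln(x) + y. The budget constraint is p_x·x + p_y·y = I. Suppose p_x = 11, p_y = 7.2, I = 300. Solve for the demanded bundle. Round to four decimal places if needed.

Set MRS = p_x/p_y: (4/x)/1 = p_x/p_y.
So x*(p_x,p_y) = 4·p_y/p_x, independent of income; and y* = (I − 4·p_y)/p_y.
At the given prices: x* = 4·7.2/11 = 2.6182, and y* = 37.6667.

x* = 2.6182, y* = 37.6667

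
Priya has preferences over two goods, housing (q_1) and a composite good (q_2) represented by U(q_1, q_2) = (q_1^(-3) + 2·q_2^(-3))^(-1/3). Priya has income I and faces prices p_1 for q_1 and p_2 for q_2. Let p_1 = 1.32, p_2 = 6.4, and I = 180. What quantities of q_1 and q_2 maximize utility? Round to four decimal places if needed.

Numerically q_2/q_1 = 0.801412, so q_1* = 180/(1.32 + 6.4·0.801412) = 27.9111 and q_2* = 0.801412·27.9111 = 22.3683.

q_1* = 27.9111, q_2* = 22.3683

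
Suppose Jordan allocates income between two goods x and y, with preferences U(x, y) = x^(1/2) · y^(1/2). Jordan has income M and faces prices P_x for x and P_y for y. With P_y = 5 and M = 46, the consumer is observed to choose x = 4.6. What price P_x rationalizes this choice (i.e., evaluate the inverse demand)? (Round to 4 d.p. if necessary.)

The MRS is y/x. Set MRS = P_x/P_y.
Rearranging, P_y·y = P_x·x. Substituting into the budget gives P_x·x·(1 + 1) = M.
Demand: x*(P_x,P_y,M) = 0.5·M/P_x and y* = 0.5·M/P_y.
Set x* = 4.6 in the demand function and solve for P_x: P_x = 5.

P_x = 5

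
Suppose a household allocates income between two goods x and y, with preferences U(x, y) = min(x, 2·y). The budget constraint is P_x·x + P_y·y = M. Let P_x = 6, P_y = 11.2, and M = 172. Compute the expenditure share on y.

Leontief preferences: the optimum is at the kink where x/2 = y/1, i.e. y = (1/2)·x.
Budget: P_x·x + P_y·(1/2)·x = M, so (2·P_x + P_y)·x = 2·M.
Demand: x*(P_x,P_y,M) = 2·M/(2·P_x + P_y), y* = M/(2·P_x + P_y).
Here 2·6 + 11.2 = 23.2, giving x* = 14.8276 and y* = 7.4138.
Expenditure on y: 11.2·7.4138 = 83.0345; share = 0.4828.

share on y = 0.4828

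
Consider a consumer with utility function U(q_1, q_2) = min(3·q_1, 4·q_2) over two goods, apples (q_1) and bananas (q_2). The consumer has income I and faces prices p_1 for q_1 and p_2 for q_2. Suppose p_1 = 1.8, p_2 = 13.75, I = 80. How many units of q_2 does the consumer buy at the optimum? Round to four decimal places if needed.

q_2* = 4.9536

With perfect complements, no substitution: consume in ratio q_1:q_2 = 4:3.
Budget: p_1·q_1 + p_2·(3/4)·q_1 = I, so (4·p_1 + 3·p_2)·q_1 = 4·I.
Demand: q_1*(p_1,p_2,I) = 4·I/(4·p_1 + 3·p_2), q_2* = 3·I/(4·p_1 + 3·p_2).
Here 4·1.8 + 3·13.75 = 48.45, giving q_2* = 4.9536.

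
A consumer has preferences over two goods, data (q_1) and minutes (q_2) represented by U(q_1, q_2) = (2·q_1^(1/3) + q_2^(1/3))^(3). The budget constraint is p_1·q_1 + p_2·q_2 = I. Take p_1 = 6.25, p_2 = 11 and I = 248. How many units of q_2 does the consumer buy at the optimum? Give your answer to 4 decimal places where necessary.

MRS = MU_q_1/MU_q_2 = 2·(q_2/q_1)^(2/3). Set equal to p_1/p_2.
Hence q_2/q_1 = ((1/2)·p_1/p_2)^(1/(2/3)), i.e. raised to the 1.5 power.
Substitute q_2 = (q_2/q_1)·q_1 into the budget: q_1* = I/(p_1 + p_2·(q_2/q_1)).
Numerically q_2/q_1 = 0.151421, so q_1* = 248/(6.25 + 11·0.151421) = 31.3304 and q_2* = 0.151421·31.3304 = 4.7441.

q_2* = 4.7441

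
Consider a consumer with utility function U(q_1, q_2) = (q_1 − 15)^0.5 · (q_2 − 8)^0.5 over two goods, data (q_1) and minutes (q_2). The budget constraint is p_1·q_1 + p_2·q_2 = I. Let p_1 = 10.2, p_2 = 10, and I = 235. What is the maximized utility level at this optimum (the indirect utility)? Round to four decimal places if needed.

V = 0.099

MRS = (q_2−8)/(q_1−15). Tangency with p_1/p_2 gives q_2−8 = (p_1/p_2)·(q_1−15).
After buying the subsistence bundle (15, 8), a share 0.5 of the remaining income goes to q_1: q_1* = 15 + 0.5·(I − 15p_1 − 8p_2)/p_1.
Discretionary income = 235 − 15·10.2 − 8·10 = 2; q_1* = 15 + 0.5·2/10.2 = 15.098; q_2* = 8 + 0.5·2/10 = 8.1.
Utility at the optimum: U(15.098, 8.1) = 0.099.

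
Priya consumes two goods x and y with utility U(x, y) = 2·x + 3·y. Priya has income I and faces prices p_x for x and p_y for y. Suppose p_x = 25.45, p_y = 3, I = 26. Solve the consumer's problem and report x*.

x* = 0

Linear utility — the consumer picks whichever good has higher MU/price: 2/25.45 = 0.0786 vs 3/3 = 1.
y gives more utility per dollar, so spend all income on y: y* = I/p_y, x* = 0.
Numerically: x* = 0, y* = 8.6667.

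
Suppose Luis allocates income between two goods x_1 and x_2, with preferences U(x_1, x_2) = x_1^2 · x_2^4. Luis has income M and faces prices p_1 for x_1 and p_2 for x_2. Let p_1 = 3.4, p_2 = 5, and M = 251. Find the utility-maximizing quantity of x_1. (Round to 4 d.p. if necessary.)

x_1* = 24.6078

The MRS is (1/2)·x_2/x_1. Set MRS = p_1/p_2.
Rearranging, p_2·x_2 = 2·p_1·x_1. Substituting into the budget gives p_1·x_1·(1 + 2) = M.
Demand: x_1*(p_1,p_2,M) = 1/3·M/p_1 and x_2* = 2/3·M/p_2.
At p_1=3.4, p_2=5, M=251: x_1* = 1/3·251/3.4 = 24.6078.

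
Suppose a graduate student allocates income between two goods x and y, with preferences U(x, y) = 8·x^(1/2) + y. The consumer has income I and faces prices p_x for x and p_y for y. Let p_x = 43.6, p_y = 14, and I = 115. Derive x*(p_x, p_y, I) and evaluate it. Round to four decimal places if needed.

x* = 1.6497

MU_x = 4/√x, MU_y = 1. Tangency: 4/√x = p_x/p_y.
Thus x* = (4·p_y/p_x)² — independent of I — with the rest of income spent on y.
Plugging in: x* = (4·14/43.6)² = 1.6497.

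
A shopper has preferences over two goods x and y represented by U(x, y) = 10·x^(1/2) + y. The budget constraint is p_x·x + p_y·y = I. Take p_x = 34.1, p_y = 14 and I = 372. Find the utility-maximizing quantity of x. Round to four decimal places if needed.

x* = 4.2139

Plugging in: x* = (5·14/34.1)² = 4.2139.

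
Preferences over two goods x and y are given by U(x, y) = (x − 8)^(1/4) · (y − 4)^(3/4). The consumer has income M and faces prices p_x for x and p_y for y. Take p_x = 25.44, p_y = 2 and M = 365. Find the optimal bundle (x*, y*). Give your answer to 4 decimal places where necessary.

x* = 9.5083, y* = 61.555

MRS = (1/3)·(y−4)/(x−8). Tangency with p_x/p_y gives y−4 = 3·(p_x/p_y)·(x−8).
After buying the subsistence bundle (8, 4), a share 0.25 of the remaining income goes to x: x* = 8 + 0.25·(M − 8p_x − 4p_y)/p_x.
Discretionary income = 365 − 8·25.44 − 4·2 = 153.48; x* = 8 + 0.25·153.48/25.44 = 9.5083; y* = 4 + 0.75·153.48/2 = 61.555.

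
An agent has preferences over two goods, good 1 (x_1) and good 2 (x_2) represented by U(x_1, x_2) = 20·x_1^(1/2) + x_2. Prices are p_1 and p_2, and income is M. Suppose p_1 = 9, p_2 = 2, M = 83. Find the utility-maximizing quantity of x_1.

x_1* = 4.9383

MU_x_1 = 10/√x_1, MU_x_2 = 1. Tangency: 10/√x_1 = p_1/p_2.
Solve: √x_1 = 10·p_2/p_1, so x_1*(p_1,p_2) = (10·p_2/p_1)², and x_2* = (M − p_1·x_1*)/p_2.
Plugging in: x_1* = (10·2/9)² = 4.9383.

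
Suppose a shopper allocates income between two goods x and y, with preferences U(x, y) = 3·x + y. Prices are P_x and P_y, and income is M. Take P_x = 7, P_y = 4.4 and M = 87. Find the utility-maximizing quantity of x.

Linear utility — the consumer picks whichever good has higher MU/price: 3/7 = 0.4286 vs 1/4.4 = 0.2273.
x gives more utility per dollar, so spend all income on x: x* = M/P_x, y* = 0.
Numerically: x* = 12.4286, y* = 0.

x* = 12.4286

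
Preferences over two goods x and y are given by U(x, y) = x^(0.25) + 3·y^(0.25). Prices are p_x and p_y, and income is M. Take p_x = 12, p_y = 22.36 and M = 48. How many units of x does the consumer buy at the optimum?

Substitute y = (y/x)·x into the budget: x* = M/(p_x + p_y·(y/x)).
Numerically y/x = 1.88701, so x* = 48/(12 + 22.36·1.88701) = 0.8857.

x* = 0.8857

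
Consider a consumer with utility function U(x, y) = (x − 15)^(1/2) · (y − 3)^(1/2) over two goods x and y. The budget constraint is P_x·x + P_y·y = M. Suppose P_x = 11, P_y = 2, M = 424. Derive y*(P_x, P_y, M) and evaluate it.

After buying the subsistence bundle (15, 3), a share 0.5 of the remaining income goes to x: x* = 15 + 0.5·(M − 15P_x − 3P_y)/P_x.
Discretionary income = 424 − 15·11 − 3·2 = 253; y* = 3 + 0.5·253/2 = 66.25.

y* = 66.25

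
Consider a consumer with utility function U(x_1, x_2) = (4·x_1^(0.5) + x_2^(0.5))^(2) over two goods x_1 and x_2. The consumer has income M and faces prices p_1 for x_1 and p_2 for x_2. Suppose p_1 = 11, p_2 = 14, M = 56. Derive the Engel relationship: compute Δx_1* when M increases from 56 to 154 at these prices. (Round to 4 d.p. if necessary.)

Δx_1* = 8.4921

From the CES first-order condition, 4·(x_2/x_1)^(0.5) = p_1/p_2.
Hence x_2/x_1 = ((1/4)·p_1/p_2)^(1/(0.5)), i.e. raised to the 2 power.
With the ratio pinned down, the budget gives x_1* = M/(p_1 + p_2·(x_2/x_1)) and x_2* = (x_2/x_1)·x_1*.
Numerically x_2/x_1 = 0.038584, so x_1* = 56/(11 + 14·0.038584) = 4.8526.
At M' = 154: x_1* = 13.3447. Change: 13.3447 − 4.8526 = 8.4921.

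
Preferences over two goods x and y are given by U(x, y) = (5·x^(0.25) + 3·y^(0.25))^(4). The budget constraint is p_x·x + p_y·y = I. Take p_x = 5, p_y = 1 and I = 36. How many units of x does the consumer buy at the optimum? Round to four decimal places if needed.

With the ratio pinned down, the budget gives x* = I/(p_x + p_y·(y/x)) and y* = (y/x)·x*.
Numerically y/x = 4.326749, so x* = 36/(5 + 1·4.326749) = 3.8599.

x* = 3.8599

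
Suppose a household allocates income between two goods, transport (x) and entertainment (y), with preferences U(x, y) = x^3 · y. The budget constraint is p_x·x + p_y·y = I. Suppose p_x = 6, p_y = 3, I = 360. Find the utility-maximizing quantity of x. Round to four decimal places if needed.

The MRS is 3·y/x. Set MRS = p_x/p_y.
So 3·p_y·y = p_x·x; combined with the budget, a share 0.75 of income goes to x.
Demand: x*(p_x,p_y,I) = 0.75·I/p_x and y* = 0.25·I/p_y.
At p_x=6, p_y=3, I=360: x* = 0.75·360/6 = 45.

x* = 45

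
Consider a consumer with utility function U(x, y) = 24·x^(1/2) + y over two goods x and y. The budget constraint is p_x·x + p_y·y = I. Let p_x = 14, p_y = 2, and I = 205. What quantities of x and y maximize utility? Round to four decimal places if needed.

x* = 2.9388, y* = 81.9286

Solve: √x = 12·p_y/p_x, so x*(p_x,p_y) = (12·p_y/p_x)², and y* = (I − p_x·x*)/p_y.
Plugging in: x* = (12·2/14)² = 2.9388, y* = 81.9286.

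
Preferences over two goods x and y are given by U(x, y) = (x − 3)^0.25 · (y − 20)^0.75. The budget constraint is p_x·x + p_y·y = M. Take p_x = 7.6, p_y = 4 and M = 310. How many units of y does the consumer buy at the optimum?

This is Cobb-Douglas in (x−3, y−20): tangency gives 0.25·p_y·(y−20) = 0.75·p_x·(x−3).
After buying the subsistence bundle (3, 20), a share 0.25 of the remaining income goes to x: x* = 3 + 0.25·(M − 3p_x − 20p_y)/p_x.
Discretionary income = 310 − 3·7.6 − 20·4 = 207.2; y* = 20 + 0.75·207.2/4 = 58.85.

y* = 58.85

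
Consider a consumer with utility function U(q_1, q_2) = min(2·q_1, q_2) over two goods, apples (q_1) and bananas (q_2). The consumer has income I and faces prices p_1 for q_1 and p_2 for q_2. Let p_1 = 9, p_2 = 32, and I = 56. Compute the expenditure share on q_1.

share on q_1 = 0.1233

With perfect complements, no substitution: consume in ratio q_1:q_2 = 1:2.
Budget: p_1·q_1 + p_2·2·q_1 = I, so (p_1 + 2·p_2)·q_1 = I.
Demand: q_1*(p_1,p_2,I) = I/(p_1 + 2·p_2), q_2* = 2·I/(p_1 + 2·p_2).
Here 9 + 2·32 = 73, giving q_1* = 0.7671 and q_2* = 1.5342.
Expenditure on q_1: 9·0.7671 = 6.9041; share = 0.1233.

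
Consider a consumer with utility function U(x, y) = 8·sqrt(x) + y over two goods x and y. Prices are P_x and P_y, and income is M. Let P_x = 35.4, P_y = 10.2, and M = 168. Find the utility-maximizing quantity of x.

Plugging in: x* = (4·10.2/35.4)² = 1.3284.

x* = 1.3284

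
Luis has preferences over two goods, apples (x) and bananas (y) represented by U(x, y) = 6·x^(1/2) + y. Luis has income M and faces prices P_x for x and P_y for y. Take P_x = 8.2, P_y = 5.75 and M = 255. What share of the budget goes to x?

share on x = 0.1423

Utility is quasi-linear in y; the FOC for x is 3/√x = P_x/P_y.
Thus x* = (3·P_y/P_x)² — independent of M — with the rest of income spent on y.
Plugging in: x* = (3·5.75/8.2)² = 4.4254, y* = 38.0369.
Expenditure on x: 8.2·4.4254 = 36.2881; share = 0.1423.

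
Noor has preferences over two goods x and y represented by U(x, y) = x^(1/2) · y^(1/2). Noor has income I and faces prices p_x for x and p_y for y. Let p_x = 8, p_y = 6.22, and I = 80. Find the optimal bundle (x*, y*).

x* = 5, y* = 6.4309

MU_x/MU_y = (0.5·y)/(0.5·x); tangency sets this equal to p_x/p_y.
Rearranging, p_y·y = p_x·x. Substituting into the budget gives p_x·x·(1 + 1) = I.
Demand: x*(p_x,p_y,I) = 0.5·I/p_x and y* = 0.5·I/p_y.
At p_x=8, p_y=6.22, I=80: x* = 0.5·80/8 = 5, y* = 6.4309.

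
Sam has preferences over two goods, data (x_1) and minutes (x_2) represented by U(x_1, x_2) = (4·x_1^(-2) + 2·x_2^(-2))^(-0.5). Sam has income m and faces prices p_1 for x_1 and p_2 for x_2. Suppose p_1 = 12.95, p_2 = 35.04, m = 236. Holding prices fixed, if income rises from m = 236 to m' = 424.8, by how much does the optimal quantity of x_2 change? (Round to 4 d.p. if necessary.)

MRS = MU_x_1/MU_x_2 = 2·(x_2/x_1)^(3). Set equal to p_1/p_2.
Hence x_2/x_1 = ((1/2)·p_1/p_2)^(1/(3)), i.e. raised to the 1/3 power.
Substitute x_2 = (x_2/x_1)·x_1 into the budget: x_1* = m/(p_1 + p_2·(x_2/x_1)).
Numerically x_2/x_1 = 0.569585, so x_1* = 236/(12.95 + 35.04·0.569585) = 7.1715 and x_2* = 0.569585·7.1715 = 4.0848.
At m' = 424.8: x_2* = 7.3526. Change: 7.3526 − 4.0848 = 3.2678.

Δx_2* = 3.2678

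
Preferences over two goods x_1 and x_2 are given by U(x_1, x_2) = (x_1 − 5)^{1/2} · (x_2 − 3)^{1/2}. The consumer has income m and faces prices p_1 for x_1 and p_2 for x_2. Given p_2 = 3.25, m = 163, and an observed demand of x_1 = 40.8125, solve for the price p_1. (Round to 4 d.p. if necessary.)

p_1 = 2

Let x_1' = x_1−5, x_2' = x_2−3. MRS = x_2'/x_1' = p_1/p_2.
Substituting into the budget: x_1* = 5 + 0.5·(m − 5·p_1 − 3·p_2)/p_1, and x_2* = 3 + 0.5·(…)/p_2.
Set x_1* = 40.8125 in the demand function and solve for p_1: p_1 = 2.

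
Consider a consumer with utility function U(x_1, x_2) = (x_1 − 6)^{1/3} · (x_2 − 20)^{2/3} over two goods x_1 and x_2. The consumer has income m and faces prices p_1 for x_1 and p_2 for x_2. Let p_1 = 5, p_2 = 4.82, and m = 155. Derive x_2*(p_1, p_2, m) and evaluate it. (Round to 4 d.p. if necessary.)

This is Cobb-Douglas in (x_1−6, x_2−20): tangency gives 1/3·p_2·(x_2−20) = 2/3·p_1·(x_1−6).
After buying the subsistence bundle (6, 20), a share 1/3 of the remaining income goes to x_1: x_1* = 6 + 1/3·(m − 6p_1 − 20p_2)/p_1.
Discretionary income = 155 − 6·5 − 20·4.82 = 28.6; x_2* = 20 + 2/3·28.6/4.82 = 23.9557.

x_2* = 23.9557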